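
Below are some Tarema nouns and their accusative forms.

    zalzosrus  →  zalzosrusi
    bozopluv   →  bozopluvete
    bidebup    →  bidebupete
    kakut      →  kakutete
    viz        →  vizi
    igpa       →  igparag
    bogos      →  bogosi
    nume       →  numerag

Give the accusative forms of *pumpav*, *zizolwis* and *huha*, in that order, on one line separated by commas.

The pattern is sibilance of the final sound: -i when the stem ends in a sibilant (*zalzosrus*, *viz*, *bogos*); -ete when the stem ends in a non-sibilant consonant (*bozopluv*, *bidebup*, *kakut*); -rag when the stem ends in a vowel (*igpa*, *nume*).
*pumpav* — final sound /v/ (a non-sibilant consonant) → -ete → *pumpavete*.
*zizolwis* — final sound /s/ (a sibilant) → -i → *zizolwisi*.
Since the final sound of *huha* is /a/ (a vowel), it takes -rag, giving *huharag*.

pumpavete, zizolwisi, huharag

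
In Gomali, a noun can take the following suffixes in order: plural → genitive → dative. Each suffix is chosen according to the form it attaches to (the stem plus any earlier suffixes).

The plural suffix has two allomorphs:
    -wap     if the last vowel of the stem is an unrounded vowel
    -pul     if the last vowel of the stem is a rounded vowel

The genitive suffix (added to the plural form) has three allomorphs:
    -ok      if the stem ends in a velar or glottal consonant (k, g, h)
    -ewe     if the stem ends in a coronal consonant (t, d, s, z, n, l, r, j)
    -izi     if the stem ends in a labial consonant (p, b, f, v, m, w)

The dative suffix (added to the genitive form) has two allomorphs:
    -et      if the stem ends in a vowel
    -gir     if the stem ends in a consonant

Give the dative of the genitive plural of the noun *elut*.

The last vowel of *elut* is /u/, which is a rounded vowel, so the plural suffix is -pul, giving *elutpul*.
The final consonant of the plural form *elutpul* is /l/, which is coronal, so the genitive suffix is -ewe, giving *elutpulewe*.
The genitive form *elutpulewe*: final sound = /e/, a vowel → -et → *elutpuleweet*.

elutpuleweet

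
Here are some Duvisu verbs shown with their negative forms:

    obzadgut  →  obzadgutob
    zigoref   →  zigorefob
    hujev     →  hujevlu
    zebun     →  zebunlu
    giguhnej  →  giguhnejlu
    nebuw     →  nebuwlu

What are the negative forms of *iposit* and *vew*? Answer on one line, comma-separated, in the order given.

ipositob, vewlu

The pattern is voicing of the final consonant: -ob when the stem ends in a voiceless consonant (*obzadgut*, *zigoref*); -lu when the stem ends in a voiced consonant (*hujev*, *zebun*, *giguhnej*, *nebuw*).
Since the final consonant of *iposit* is /t/ (voiceless), it takes -ob, giving *ipositob*.
*vew* — final consonant /w/ (voiced) → -lu → *vewlu*.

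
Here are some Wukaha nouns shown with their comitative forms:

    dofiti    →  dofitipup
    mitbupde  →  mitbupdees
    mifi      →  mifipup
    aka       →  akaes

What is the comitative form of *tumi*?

The alternation tracks the last vowel of the stem — -pup when the last vowel of the stem is a high vowel (*dofiti*, *mifi*); -es when the last vowel of the stem is a non-high vowel (*mitbupde*, *aka*).
The last vowel of *tumi* is /i/, which is a high vowel, so the suffix is -pup, giving *tumipup*.

tumipup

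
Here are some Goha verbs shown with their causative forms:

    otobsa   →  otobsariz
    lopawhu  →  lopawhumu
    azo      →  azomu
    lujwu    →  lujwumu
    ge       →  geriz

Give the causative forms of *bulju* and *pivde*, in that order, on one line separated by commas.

buljumu, pivderiz

The alternation tracks the last vowel of the stem — -mu when the last vowel of the stem is a rounded vowel (*lopawhu*, *azo*, *lujwu*); -riz when the last vowel of the stem is an unrounded vowel (*otobsa*, *ge*).
Since the last vowel of *bulju* is /u/ (a rounded vowel), it takes -mu, giving *buljumu*.
*pivde* — last vowel /e/ (an unrounded vowel) → -riz → *pivderiz*.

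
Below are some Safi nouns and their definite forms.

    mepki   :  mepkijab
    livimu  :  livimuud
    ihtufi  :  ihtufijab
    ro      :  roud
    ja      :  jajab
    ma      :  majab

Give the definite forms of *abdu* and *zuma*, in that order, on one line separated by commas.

The alternation tracks the last vowel of the stem — -ud when the last vowel of the stem is a rounded vowel (*livimu*, *ro*); -jab when the last vowel of the stem is an unrounded vowel (*mepki*, *ihtufi*, *ja*, *ma*).
*abdu*: last vowel = /u/, a rounded vowel → -ud → *abduud*.
*zuma* — last vowel /a/ (an unrounded vowel) → -jab → *zumajab*.

abduud, zumajab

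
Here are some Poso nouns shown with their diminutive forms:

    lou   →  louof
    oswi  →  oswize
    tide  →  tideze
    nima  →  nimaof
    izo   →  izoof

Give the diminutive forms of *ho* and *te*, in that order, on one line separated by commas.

hoof, teze

Looking at the last vowel of each stem: -ze when the last vowel of the stem is a front vowel (*oswi*, *tide*); -of when the last vowel of the stem is a back vowel (*lou*, *nima*, *izo*).
*ho* — last vowel /o/ (a back vowel) → -of → *hoof*.
The last vowel of *te* is /e/, which is a front vowel, so the suffix is -ze, giving *teze*.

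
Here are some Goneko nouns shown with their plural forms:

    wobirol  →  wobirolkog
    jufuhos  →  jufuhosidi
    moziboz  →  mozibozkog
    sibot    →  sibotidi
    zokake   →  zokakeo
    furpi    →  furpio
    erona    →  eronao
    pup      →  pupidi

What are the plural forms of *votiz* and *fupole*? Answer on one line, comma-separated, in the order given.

The suffix is conditioned by the final sound: -idi when the stem ends in a voiceless consonant (*jufuhos*, *sibot*, *pup*); -kog when the stem ends in a voiced consonant (*wobirol*, *moziboz*); -o when the stem ends in a vowel (*zokake*, *furpi*, *erona*).
Since the final sound of *votiz* is /z/ (a voiced consonant), it takes -kog, giving *votizkog*.
Since the final sound of *fupole* is /e/ (a vowel), it takes -o, giving *fupoleo*.

votizkog, fupoleo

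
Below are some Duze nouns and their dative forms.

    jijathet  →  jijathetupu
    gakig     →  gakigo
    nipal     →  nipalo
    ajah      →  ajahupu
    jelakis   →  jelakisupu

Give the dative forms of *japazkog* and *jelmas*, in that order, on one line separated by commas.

The suffix is conditioned by the final consonant: -upu when the stem ends in a voiceless consonant (*jijathet*, *ajah*, *jelakis*); -o when the stem ends in a voiced consonant (*gakig*, *nipal*).
*japazkog*: final consonant = /g/, voiced → -o → *japazkogo*.
The final consonant of *jelmas* is /s/, which is voiceless, so the suffix is -upu, giving *jelmasupu*.

japazkogo, jelmasupu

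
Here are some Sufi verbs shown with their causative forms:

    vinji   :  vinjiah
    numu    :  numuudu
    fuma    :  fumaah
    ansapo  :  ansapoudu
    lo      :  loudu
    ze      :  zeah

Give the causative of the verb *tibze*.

tibzeah

The pattern is rounding harmony: -udu when the last vowel of the stem is a rounded vowel (*numu*, *ansapo*, *lo*); -ah when the last vowel of the stem is an unrounded vowel (*vinji*, *fuma*, *ze*).
*tibze*: last vowel = /e/, an unrounded vowel → -ah → *tibzeah*.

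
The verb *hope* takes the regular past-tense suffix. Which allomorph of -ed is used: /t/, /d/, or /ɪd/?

/t/

The stem *hope* ends in a voiceless consonant other than /t/.
The -ed suffix is realized as /ɪd/ after /t, d/; as /t/ after other voiceless consonants; and as /d/ after other voiced sounds.
So -ed on *hope* is pronounced /t/.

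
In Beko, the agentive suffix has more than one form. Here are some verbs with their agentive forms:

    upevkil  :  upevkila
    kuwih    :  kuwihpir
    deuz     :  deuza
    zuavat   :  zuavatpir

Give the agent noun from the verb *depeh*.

The pattern is voicing of the final consonant: -pir when the stem ends in a voiceless consonant (*kuwih*, *zuavat*); -a when the stem ends in a voiced consonant (*upevkil*, *deuz*).
Since the final consonant of *depeh* is /h/ (voiceless), it takes -pir, giving *depehpir*.

depehpir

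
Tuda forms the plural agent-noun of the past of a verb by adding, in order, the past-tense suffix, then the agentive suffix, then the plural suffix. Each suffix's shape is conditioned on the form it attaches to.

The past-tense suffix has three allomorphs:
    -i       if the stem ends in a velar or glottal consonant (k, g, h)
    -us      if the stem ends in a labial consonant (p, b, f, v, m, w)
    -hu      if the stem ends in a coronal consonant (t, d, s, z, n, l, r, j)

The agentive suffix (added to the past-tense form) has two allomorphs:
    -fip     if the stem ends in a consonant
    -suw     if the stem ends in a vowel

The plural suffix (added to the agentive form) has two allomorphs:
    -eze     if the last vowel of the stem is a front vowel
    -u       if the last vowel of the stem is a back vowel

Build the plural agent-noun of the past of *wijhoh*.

*wijhoh* — final consonant /h/ (velar/glottal) → -i → *wijhohi*.
The past-tense form *wijhohi*: final sound = /i/, a vowel → -suw → *wijhohisuw*.
Since the last vowel of the agentive form *wijhohisuw* is /u/ (a back vowel), it takes -u, giving *wijhohisuwu*.

wijhohisuwu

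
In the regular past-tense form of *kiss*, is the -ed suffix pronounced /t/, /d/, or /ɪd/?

The stem *kiss* ends in a voiceless consonant other than /t/.
The -ed suffix is realized as /ɪd/ after /t, d/; as /t/ after other voiceless consonants; and as /d/ after other voiced sounds.
So -ed on *kiss* is pronounced /t/.

/t/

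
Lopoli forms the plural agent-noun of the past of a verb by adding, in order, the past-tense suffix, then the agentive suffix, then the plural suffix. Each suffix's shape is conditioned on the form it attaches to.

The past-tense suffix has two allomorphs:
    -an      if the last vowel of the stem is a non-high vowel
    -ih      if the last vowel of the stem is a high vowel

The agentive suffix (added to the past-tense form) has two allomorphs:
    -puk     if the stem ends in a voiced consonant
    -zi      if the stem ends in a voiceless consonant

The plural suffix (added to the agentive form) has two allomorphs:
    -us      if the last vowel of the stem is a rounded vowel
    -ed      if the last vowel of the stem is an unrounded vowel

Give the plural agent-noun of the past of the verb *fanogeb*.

fanogebanpukus

Since the last vowel of *fanogeb* is /e/ (a non-high vowel), it takes -an, giving *fanogeban*.
The final consonant of the past-tense form *fanogeban* is /n/, which is voiced, so the agentive suffix is -puk, giving *fanogebanpuk*.
The last vowel of the agentive form *fanogebanpuk* is /u/, which is a rounded vowel, so the plural suffix is -us, giving *fanogebanpukus*.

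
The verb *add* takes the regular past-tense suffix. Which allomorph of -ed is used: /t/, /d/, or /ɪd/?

/ɪd/

The stem *add* ends in /t/ or /d/.
The -ed suffix is realized as /ɪd/ after /t, d/; as /t/ after other voiceless consonants; and as /d/ after other voiced sounds.
So -ed on *add* is pronounced /ɪd/.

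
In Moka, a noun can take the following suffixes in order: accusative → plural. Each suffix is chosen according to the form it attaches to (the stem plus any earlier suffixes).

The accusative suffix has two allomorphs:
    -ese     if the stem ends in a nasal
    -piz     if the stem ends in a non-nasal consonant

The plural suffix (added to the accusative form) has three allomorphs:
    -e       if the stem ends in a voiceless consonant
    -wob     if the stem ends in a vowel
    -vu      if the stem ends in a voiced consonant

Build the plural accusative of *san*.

*san* — final consonant /n/ (a nasal) → -ese → *sanese*.
The accusative form *sanese*: final sound = /e/, a vowel → -wob → *sanesewob*.

sanesewob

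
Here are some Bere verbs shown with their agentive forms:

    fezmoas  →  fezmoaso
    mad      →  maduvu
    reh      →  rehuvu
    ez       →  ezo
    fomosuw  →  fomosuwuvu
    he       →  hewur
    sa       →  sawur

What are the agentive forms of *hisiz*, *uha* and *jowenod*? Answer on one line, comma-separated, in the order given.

The alternation tracks the final sound of the stem — -o when the stem ends in a sibilant (*fezmoas*, *ez*); -uvu when the stem ends in a non-sibilant consonant (*mad*, *reh*, *fomosuw*); -wur when the stem ends in a vowel (*he*, *sa*).
*hisiz*: final sound = /z/, a sibilant → -o → *hisizo*.
The final sound of *uha* is /a/, which is a vowel, so the suffix is -wur, giving *uhawur*.
*jowenod* — final sound /d/ (a non-sibilant consonant) → -uvu → *jowenoduvu*.

hisizo, uhawur, jowenoduvu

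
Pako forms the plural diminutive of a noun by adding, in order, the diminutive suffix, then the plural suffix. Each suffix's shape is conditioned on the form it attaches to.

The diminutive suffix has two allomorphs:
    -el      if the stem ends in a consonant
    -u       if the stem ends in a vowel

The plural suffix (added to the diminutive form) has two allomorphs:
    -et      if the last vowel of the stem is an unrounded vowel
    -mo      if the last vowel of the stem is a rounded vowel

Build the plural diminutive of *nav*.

navelet

Since the final sound of *nav* is /v/ (a consonant), it takes -el, giving *navel*.
The diminutive form *navel* — last vowel /e/ (an unrounded vowel) → -et → *navelet*.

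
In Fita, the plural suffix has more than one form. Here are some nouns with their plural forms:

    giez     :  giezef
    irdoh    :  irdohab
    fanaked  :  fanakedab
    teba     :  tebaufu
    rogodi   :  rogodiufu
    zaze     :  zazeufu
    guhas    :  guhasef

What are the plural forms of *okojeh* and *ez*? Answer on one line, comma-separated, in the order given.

Looking at the final sound of each stem: -ef when the stem ends in a sibilant (*giez*, *guhas*); -ab when the stem ends in a non-sibilant consonant (*irdoh*, *fanaked*); -ufu when the stem ends in a vowel (*teba*, *rogodi*, *zaze*).
Since the final sound of *okojeh* is /h/ (a non-sibilant consonant), it takes -ab, giving *okojehab*.
*ez* — final sound /z/ (a sibilant) → -ef → *ezef*.

okojehab, ezef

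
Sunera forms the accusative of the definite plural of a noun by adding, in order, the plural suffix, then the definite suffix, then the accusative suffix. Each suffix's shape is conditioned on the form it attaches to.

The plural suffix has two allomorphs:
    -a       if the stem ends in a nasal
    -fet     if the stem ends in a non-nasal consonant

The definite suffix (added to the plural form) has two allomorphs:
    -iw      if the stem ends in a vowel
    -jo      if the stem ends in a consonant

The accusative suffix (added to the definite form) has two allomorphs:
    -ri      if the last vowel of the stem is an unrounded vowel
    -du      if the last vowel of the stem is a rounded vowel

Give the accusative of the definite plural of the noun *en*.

enaiwri

*en*: final consonant = /n/, a nasal → -a → *ena*.
Since the final sound of the plural form *ena* is /a/ (a vowel), it takes -iw, giving *enaiw*.
Since the last vowel of the definite form *enaiw* is /i/ (an unrounded vowel), it takes -ri, giving *enaiwri*.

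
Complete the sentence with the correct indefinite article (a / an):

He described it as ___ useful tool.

The indefinite article is chosen by the initial *sound* of the following word, not its spelling.
*useful* begins with the sound /juː/ (u pronounced /juː/) — a consonant sound.
So the article is *a*: He described it as a useful tool.

a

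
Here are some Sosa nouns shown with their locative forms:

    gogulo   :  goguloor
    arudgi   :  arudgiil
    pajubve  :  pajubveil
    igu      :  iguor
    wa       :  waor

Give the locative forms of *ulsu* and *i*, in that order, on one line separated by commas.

ulsuor, iil

Looking at the last vowel of each stem: -il when the last vowel of the stem is a front vowel (*arudgi*, *pajubve*); -or when the last vowel of the stem is a back vowel (*gogulo*, *igu*, *wa*).
*ulsu*: last vowel = /u/, a back vowel → -or → *ulsuor*.
*i* — last vowel /i/ (a front vowel) → -il → *iil*.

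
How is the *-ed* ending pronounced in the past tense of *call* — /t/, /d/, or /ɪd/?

The stem *call* ends in a voiced sound other than /d/.
The -ed suffix is realized as /ɪd/ after /t, d/; as /t/ after other voiceless consonants; and as /d/ after other voiced sounds.
So -ed on *call* is pronounced /d/.

/d/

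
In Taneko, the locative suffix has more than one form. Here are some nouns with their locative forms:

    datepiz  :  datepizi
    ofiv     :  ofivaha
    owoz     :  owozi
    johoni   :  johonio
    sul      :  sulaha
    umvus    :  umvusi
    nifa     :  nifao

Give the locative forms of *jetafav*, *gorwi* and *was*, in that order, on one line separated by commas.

The suffix is conditioned by the final sound: -i when the stem ends in a sibilant (*datepiz*, *owoz*, *umvus*); -aha when the stem ends in a non-sibilant consonant (*ofiv*, *sul*); -o when the stem ends in a vowel (*johoni*, *nifa*).
Since the final sound of *jetafav* is /v/ (a non-sibilant consonant), it takes -aha, giving *jetafavaha*.
*gorwi*: final sound = /i/, a vowel → -o → *gorwio*.
Since the final sound of *was* is /s/ (a sibilant), it takes -i, giving *wasi*.

jetafavaha, gorwio, wasi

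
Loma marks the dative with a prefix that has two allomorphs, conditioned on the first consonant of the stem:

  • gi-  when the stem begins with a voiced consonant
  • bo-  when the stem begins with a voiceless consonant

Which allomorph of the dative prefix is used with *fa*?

bo-

Since the first consonant of *fa* is /f/ (voiceless), it takes bo-.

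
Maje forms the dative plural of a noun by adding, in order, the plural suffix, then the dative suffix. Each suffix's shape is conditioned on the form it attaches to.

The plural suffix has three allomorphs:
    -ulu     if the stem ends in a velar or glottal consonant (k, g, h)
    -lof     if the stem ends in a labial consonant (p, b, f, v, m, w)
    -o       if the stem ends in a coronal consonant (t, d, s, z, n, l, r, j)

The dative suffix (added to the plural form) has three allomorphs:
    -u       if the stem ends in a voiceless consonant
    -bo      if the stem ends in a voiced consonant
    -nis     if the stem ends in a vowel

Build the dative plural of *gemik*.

gemikulunis

The final consonant of *gemik* is /k/, which is velar/glottal, so the plural suffix is -ulu, giving *gemikulu*.
Since the final sound of the plural form *gemikulu* is /u/ (a vowel), it takes -nis, giving *gemikulunis*.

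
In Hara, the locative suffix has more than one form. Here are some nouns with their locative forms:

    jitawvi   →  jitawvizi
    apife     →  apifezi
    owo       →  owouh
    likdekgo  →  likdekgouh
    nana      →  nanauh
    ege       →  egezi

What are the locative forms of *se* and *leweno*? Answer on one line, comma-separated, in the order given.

The suffix is conditioned by the last vowel: -zi when the last vowel of the stem is a front vowel (*jitawvi*, *apife*, *ege*); -uh when the last vowel of the stem is a back vowel (*owo*, *likdekgo*, *nana*).
*se*: last vowel = /e/, a front vowel → -zi → *sezi*.
Since the last vowel of *leweno* is /o/ (a back vowel), it takes -uh, giving *lewenouh*.

sezi, lewenouh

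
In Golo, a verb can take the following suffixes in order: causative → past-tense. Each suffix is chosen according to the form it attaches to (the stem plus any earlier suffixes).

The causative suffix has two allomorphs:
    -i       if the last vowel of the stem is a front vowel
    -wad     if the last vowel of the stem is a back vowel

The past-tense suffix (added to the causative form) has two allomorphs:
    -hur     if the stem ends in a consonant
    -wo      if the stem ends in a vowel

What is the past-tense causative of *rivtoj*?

rivtojwadhur

*rivtoj*: last vowel = /o/, a back vowel → -wad → *rivtojwad*.
The causative form *rivtojwad*: final sound = /d/, a consonant → -hur → *rivtojwadhur*.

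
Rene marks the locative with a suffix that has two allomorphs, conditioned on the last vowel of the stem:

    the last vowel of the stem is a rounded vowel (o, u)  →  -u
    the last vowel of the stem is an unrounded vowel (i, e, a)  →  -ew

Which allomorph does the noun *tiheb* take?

*tiheb*: last vowel = /e/, an unrounded vowel → -ew.

-ew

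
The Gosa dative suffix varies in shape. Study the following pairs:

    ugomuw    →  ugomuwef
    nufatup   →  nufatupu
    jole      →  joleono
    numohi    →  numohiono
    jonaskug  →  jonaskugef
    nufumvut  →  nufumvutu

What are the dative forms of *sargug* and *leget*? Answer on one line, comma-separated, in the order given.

Looking at the final sound of each stem: -u when the stem ends in a voiceless consonant (*nufatup*, *nufumvut*); -ef when the stem ends in a voiced consonant (*ugomuw*, *jonaskug*); -ono when the stem ends in a vowel (*jole*, *numohi*).
The final sound of *sargug* is /g/, which is a voiced consonant, so the suffix is -ef, giving *sargugef*.
Since the final sound of *leget* is /t/ (a voiceless consonant), it takes -u, giving *legetu*.

sargugef, legetu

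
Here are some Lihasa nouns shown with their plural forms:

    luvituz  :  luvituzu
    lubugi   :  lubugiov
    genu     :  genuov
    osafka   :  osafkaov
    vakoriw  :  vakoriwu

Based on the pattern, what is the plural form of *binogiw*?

The suffix is conditioned by the final sound: -u when the stem ends in a consonant (*luvituz*, *vakoriw*); -ov when the stem ends in a vowel (*lubugi*, *genu*, *osafka*).
*binogiw*: final sound = /w/, a consonant → -u → *binogiwu*.

binogiwu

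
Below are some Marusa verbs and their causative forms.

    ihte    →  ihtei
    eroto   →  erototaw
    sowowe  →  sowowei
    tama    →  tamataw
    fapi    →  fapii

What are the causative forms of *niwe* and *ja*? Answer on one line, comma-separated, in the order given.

niwei, jataw

The suffix is conditioned by the last vowel: -i when the last vowel of the stem is a front vowel (*ihte*, *sowowe*, *fapi*); -taw when the last vowel of the stem is a back vowel (*eroto*, *tama*).
Since the last vowel of *niwe* is /e/ (a front vowel), it takes -i, giving *niwei*.
*ja* — last vowel /a/ (a back vowel) → -taw → *jataw*.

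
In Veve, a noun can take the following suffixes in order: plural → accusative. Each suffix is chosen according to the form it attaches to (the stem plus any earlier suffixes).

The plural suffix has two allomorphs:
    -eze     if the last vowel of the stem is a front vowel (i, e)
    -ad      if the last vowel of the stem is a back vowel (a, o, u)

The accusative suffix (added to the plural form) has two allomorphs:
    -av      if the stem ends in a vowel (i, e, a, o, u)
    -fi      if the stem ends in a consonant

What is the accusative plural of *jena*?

jenaadfi

*jena*: last vowel = /a/, a back vowel → -ad → *jenaad*.
The plural form *jenaad*: final sound = /d/, a consonant → -fi → *jenaadfi*.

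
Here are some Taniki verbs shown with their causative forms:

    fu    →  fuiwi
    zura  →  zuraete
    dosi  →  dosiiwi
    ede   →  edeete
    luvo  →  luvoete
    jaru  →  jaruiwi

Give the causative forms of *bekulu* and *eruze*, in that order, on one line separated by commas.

The suffix is conditioned by the last vowel: -iwi when the last vowel of the stem is a high vowel (*fu*, *dosi*, *jaru*); -ete when the last vowel of the stem is a non-high vowel (*zura*, *ede*, *luvo*).
*bekulu*: last vowel = /u/, a high vowel → -iwi → *bekuluiwi*.
*eruze* — last vowel /e/ (a non-high vowel) → -ete → *eruzeete*.

bekuluiwi, eruzeete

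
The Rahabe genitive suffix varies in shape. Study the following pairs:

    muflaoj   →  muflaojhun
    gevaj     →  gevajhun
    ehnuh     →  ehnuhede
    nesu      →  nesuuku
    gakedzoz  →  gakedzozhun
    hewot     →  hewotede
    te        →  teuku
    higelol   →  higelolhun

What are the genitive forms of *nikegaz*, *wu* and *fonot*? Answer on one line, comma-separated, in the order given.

The alternation tracks the final sound of the stem — -ede when the stem ends in a voiceless consonant (*ehnuh*, *hewot*); -hun when the stem ends in a voiced consonant (*muflaoj*, *gevaj*, *gakedzoz*, *higelol*); -uku when the stem ends in a vowel (*nesu*, *te*).
*nikegaz*: final sound = /z/, a voiced consonant → -hun → *nikegazhun*.
The final sound of *wu* is /u/, which is a vowel, so the suffix is -uku, giving *wuuku*.
The final sound of *fonot* is /t/, which is a voiceless consonant, so the suffix is -ede, giving *fonotede*.

nikegazhun, wuuku, fonotede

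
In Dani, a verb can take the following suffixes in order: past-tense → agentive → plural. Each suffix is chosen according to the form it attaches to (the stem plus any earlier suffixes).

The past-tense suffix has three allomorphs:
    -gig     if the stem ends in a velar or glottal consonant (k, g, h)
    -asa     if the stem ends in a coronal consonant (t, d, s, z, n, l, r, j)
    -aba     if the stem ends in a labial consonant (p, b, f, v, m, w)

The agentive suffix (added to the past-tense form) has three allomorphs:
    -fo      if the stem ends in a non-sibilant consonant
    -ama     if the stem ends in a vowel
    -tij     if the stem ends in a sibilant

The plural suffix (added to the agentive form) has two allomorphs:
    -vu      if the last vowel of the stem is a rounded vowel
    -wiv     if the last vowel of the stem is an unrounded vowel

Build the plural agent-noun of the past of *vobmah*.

*vobmah*: final consonant = /h/, velar/glottal → -gig → *vobmahgig*.
The past-tense form *vobmahgig* — final sound /g/ (a non-sibilant consonant) → -fo → *vobmahgigfo*.
Since the last vowel of the agentive form *vobmahgigfo* is /o/ (a rounded vowel), it takes -vu, giving *vobmahgigfovu*.

vobmahgigfovu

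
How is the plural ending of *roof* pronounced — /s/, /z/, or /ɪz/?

/s/

The stem *roof* ends in a voiceless non-sibilant consonant.
The plural suffix surfaces as /ɪz/ after sibilants, /s/ after other voiceless consonants, and /z/ after other voiced sounds.
So the plural -s on *roof* is pronounced /s/.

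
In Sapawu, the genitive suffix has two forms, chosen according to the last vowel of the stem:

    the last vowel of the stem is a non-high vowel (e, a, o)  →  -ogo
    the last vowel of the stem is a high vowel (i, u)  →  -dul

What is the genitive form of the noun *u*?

*u*: last vowel = /u/, a high vowel → -dul → *udul*.

udul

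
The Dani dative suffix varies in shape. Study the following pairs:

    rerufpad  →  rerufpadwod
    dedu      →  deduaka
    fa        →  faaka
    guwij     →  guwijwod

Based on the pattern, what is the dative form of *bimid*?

The alternation tracks the final sound of the stem — -wod when the stem ends in a consonant (*rerufpad*, *guwij*); -aka when the stem ends in a vowel (*dedu*, *fa*).
The final sound of *bimid* is /d/, which is a consonant, so the suffix is -wod, giving *bimidwod*.

bimidwod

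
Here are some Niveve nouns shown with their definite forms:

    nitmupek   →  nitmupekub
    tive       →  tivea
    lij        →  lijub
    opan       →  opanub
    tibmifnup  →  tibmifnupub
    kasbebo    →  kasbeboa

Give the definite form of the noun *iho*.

The pattern is consonant vs. vowel: -ub when the stem ends in a consonant (*nitmupek*, *lij*, *opan*, *tibmifnup*); -a when the stem ends in a vowel (*tive*, *kasbebo*).
*iho*: final sound = /o/, a vowel → -a → *ihoa*.

ihoa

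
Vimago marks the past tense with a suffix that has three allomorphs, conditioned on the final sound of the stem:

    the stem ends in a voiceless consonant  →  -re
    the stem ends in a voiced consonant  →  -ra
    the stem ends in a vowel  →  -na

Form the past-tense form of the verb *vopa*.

Since the final sound of *vopa* is /a/ (a vowel), it takes -na, giving *vopana*.

vopana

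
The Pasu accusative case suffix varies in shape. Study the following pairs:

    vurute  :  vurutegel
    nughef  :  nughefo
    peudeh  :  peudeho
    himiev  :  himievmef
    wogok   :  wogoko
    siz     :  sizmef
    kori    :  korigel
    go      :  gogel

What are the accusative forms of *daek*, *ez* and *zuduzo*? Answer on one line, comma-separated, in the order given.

The suffix is conditioned by the final sound: -o when the stem ends in a voiceless consonant (*nughef*, *peudeh*, *wogok*); -mef when the stem ends in a voiced consonant (*himiev*, *siz*); -gel when the stem ends in a vowel (*vurute*, *kori*, *go*).
*daek*: final sound = /k/, a voiceless consonant → -o → *daeko*.
*ez*: final sound = /z/, a voiced consonant → -mef → *ezmef*.
*zuduzo*: final sound = /o/, a vowel → -gel → *zuduzogel*.

daeko, ezmef, zuduzogel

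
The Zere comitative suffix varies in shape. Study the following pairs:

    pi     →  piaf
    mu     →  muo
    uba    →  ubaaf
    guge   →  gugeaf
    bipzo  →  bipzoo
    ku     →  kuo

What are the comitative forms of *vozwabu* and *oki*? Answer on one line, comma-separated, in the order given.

Looking at the last vowel of each stem: -o when the last vowel of the stem is a rounded vowel (*mu*, *bipzo*, *ku*); -af when the last vowel of the stem is an unrounded vowel (*pi*, *uba*, *guge*).
*vozwabu*: last vowel = /u/, a rounded vowel → -o → *vozwabuo*.
The last vowel of *oki* is /i/, which is an unrounded vowel, so the suffix is -af, giving *okiaf*.

vozwabuo, okiaf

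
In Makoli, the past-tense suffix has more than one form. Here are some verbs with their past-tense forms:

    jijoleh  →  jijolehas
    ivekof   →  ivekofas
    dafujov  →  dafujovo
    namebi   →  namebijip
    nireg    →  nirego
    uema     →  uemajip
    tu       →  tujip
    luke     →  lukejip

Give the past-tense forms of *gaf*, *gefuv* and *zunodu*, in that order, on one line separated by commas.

gafas, gefuvo, zunodujip

The alternation tracks the final sound of the stem — -as when the stem ends in a voiceless consonant (*jijoleh*, *ivekof*); -o when the stem ends in a voiced consonant (*dafujov*, *nireg*); -jip when the stem ends in a vowel (*namebi*, *uema*, *tu*, *luke*).
The final sound of *gaf* is /f/, which is a voiceless consonant, so the suffix is -as, giving *gafas*.
Since the final sound of *gefuv* is /v/ (a voiced consonant), it takes -o, giving *gefuvo*.
The final sound of *zunodu* is /u/, which is a vowel, so the suffix is -jip, giving *zunodujip*.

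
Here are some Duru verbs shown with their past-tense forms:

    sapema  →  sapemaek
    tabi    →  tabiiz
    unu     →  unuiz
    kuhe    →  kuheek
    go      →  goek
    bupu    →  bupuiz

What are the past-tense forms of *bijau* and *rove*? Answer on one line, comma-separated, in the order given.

Looking at the last vowel of each stem: -iz when the last vowel of the stem is a high vowel (*tabi*, *unu*, *bupu*); -ek when the last vowel of the stem is a non-high vowel (*sapema*, *kuhe*, *go*).
*bijau*: last vowel = /u/, a high vowel → -iz → *bijauiz*.
Since the last vowel of *rove* is /e/ (a non-high vowel), it takes -ek, giving *roveek*.

bijauiz, roveek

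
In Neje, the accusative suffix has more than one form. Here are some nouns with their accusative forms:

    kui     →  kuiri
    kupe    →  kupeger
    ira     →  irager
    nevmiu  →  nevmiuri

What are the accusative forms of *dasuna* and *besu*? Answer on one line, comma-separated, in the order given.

dasunager, besuri

Looking at the last vowel of each stem: -ri when the last vowel of the stem is a high vowel (*kui*, *nevmiu*); -ger when the last vowel of the stem is a non-high vowel (*kupe*, *ira*).
*dasuna*: last vowel = /a/, a non-high vowel → -ger → *dasunager*.
*besu* — last vowel /u/ (a high vowel) → -ri → *besuri*.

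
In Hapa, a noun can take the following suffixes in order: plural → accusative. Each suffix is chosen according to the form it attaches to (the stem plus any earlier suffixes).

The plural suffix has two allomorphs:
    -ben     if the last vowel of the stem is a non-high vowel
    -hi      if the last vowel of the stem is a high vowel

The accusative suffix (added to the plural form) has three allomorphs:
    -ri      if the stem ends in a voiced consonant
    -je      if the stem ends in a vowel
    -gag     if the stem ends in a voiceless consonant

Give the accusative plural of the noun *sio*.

siobenri

Since the last vowel of *sio* is /o/ (a non-high vowel), it takes -ben, giving *sioben*.
The final sound of the plural form *sioben* is /n/, which is a voiced consonant, so the accusative suffix is -ri, giving *siobenri*.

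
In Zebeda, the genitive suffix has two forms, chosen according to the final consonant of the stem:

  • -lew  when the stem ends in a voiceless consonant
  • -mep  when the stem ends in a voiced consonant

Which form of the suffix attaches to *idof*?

-lew

Since the final consonant of *idof* is /f/ (voiceless), it takes -lew.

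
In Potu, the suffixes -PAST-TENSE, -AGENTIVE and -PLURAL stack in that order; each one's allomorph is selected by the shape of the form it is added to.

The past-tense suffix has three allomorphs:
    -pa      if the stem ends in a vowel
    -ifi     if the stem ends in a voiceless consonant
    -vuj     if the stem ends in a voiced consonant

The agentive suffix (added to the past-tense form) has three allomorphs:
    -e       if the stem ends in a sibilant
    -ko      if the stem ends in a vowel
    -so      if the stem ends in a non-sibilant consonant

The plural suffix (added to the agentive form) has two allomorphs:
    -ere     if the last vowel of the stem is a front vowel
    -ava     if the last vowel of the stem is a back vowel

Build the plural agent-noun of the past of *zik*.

zikifikoava

*zik*: final sound = /k/, a voiceless consonant → -ifi → *zikifi*.
Since the final sound of the past-tense form *zikifi* is /i/ (a vowel), it takes -ko, giving *zikifiko*.
The agentive form *zikifiko*: last vowel = /o/, a back vowel → -ava → *zikifikoava*.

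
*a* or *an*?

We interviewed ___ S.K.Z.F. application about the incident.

an

The indefinite article is chosen by the initial *sound* of the following word, not its spelling.
The initialism *S.K.Z.F.* is read letter by letter; the first letter, S, is pronounced /ɛs/, which begins with a vowel sound.
So the article is *an*: We interviewed an S.K.Z.F. application about the incident.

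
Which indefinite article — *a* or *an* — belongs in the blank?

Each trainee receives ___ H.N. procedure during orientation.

The indefinite article is chosen by the initial *sound* of the following word, not its spelling.
The initialism *H.N.* is read letter by letter; the first letter, H, is pronounced /eɪtʃ/, which begins with a vowel sound.
So the article is *an*: Each trainee receives an H.N. procedure during orientation.

an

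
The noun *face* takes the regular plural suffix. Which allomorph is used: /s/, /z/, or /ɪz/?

The stem *face* ends in a sibilant (/s, z, ʃ, ʒ, tʃ, dʒ/).
The plural suffix surfaces as /ɪz/ after sibilants, /s/ after other voiceless consonants, and /z/ after other voiced sounds.
So the plural -s on *face* is pronounced /ɪz/.

/ɪz/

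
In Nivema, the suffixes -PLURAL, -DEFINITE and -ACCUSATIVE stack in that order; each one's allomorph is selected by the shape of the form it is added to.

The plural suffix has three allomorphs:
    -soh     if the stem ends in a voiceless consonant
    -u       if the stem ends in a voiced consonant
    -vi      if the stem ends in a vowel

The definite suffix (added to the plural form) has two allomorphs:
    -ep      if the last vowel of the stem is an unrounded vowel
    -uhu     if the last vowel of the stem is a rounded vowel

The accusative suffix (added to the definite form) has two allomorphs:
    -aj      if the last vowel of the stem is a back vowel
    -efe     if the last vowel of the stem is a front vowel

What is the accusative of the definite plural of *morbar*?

morbaruuhuaj

*morbar* — final sound /r/ (a voiced consonant) → -u → *morbaru*.
The last vowel of the plural form *morbaru* is /u/, which is a rounded vowel, so the definite suffix is -uhu, giving *morbaruuhu*.
Since the last vowel of the definite form *morbaruuhu* is /u/ (a back vowel), it takes -aj, giving *morbaruuhuaj*.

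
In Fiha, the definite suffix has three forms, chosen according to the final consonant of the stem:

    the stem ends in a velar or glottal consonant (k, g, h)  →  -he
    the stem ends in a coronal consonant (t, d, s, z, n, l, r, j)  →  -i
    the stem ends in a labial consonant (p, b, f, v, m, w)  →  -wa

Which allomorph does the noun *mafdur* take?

-i

Since the final consonant of *mafdur* is /r/ (coronal), it takes -i.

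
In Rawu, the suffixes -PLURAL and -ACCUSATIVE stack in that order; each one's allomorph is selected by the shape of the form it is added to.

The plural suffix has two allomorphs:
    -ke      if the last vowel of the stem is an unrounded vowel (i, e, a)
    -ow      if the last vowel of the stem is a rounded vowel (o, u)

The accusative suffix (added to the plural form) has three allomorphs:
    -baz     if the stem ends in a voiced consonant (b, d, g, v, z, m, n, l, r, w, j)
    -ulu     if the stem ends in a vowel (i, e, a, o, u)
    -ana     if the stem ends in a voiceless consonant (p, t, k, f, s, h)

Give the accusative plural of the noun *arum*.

Since the last vowel of *arum* is /u/ (a rounded vowel), it takes -ow, giving *arumow*.
The plural form *arumow*: final sound = /w/, a voiced consonant → -baz → *arumowbaz*.

arumowbaz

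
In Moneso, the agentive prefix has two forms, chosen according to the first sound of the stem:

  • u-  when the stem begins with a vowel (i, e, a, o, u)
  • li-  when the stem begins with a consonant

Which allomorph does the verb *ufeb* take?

*ufeb* — first sound /u/ (a vowel) → u-.

u-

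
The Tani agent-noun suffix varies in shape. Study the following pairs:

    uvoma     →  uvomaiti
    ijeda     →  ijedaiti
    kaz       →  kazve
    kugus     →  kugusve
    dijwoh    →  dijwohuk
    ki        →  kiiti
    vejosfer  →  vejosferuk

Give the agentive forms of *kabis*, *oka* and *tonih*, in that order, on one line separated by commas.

kabisve, okaiti, tonihuk

The suffix is conditioned by the final sound: -ve when the stem ends in a sibilant (*kaz*, *kugus*); -uk when the stem ends in a non-sibilant consonant (*dijwoh*, *vejosfer*); -iti when the stem ends in a vowel (*uvoma*, *ijeda*, *ki*).
*kabis* — final sound /s/ (a sibilant) → -ve → *kabisve*.
Since the final sound of *oka* is /a/ (a vowel), it takes -iti, giving *okaiti*.
The final sound of *tonih* is /h/, which is a non-sibilant consonant, so the suffix is -uk, giving *tonihuk*.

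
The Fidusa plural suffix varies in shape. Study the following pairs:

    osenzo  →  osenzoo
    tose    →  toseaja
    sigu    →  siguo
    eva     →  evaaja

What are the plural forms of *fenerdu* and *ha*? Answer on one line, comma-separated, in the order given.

fenerduo, haaja

The suffix is conditioned by the last vowel: -o when the last vowel of the stem is a rounded vowel (*osenzo*, *sigu*); -aja when the last vowel of the stem is an unrounded vowel (*tose*, *eva*).
*fenerdu* — last vowel /u/ (a rounded vowel) → -o → *fenerduo*.
Since the last vowel of *ha* is /a/ (an unrounded vowel), it takes -aja, giving *haaja*.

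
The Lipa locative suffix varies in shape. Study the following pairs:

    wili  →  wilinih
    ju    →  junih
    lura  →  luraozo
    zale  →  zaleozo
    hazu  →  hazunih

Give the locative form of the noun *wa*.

The alternation tracks the last vowel of the stem — -nih when the last vowel of the stem is a high vowel (*wili*, *ju*, *hazu*); -ozo when the last vowel of the stem is a non-high vowel (*lura*, *zale*).
*wa* — last vowel /a/ (a non-high vowel) → -ozo → *waozo*.

waozo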